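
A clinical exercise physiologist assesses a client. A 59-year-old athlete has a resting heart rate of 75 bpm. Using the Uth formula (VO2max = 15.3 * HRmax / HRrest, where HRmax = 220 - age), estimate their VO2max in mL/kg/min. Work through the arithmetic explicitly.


HRmax = 220 - 59 = 161 bpm
Ratio = HRmax / HRrest = 161 / 75 = 2.1467
VO2max = 15.3 * 2.1467 = 32.84 mL/kg/min

32.84 mL/kg/min


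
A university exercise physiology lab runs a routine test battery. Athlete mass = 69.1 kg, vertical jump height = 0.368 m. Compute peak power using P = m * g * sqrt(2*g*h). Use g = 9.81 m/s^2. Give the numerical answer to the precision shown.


sqrt(2 * 9.81 * 0.368) = sqrt(7.22016) = 2.687036 m/s
P = 69.1 * 9.81 * 2.687036
= 1821.46 W

1821.46 W


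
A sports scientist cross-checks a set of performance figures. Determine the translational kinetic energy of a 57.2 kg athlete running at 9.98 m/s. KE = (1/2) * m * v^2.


KE = 0.5 * m * v^2
= 0.5 * 57.2 * 9.98^2
= 0.5 * 57.2 * 99.6004
= 2848.57 J

2848.57 J


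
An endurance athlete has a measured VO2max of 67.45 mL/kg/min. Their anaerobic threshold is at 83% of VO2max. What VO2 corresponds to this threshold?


Anaerobic threshold VO2 = VO2max * 83%
= 67.45 * 0.83
= 55.98 mL/kg/min

55.98 mL/kg/min


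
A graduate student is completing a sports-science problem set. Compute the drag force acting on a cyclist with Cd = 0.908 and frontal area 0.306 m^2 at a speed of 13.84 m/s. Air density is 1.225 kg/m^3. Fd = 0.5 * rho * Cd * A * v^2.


Step 1: v^2 = 191.5456
Step 2: Fd = 0.5 * 1.225 * 0.908 * 0.306 * 191.5456
= 32.598 N

32.598 N


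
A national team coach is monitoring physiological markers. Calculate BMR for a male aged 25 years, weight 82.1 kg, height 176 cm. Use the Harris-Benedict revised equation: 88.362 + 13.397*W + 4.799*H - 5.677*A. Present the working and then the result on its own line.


Substituting values:
W term = 13.397 * 82.1 = 1099.8937
H term = 4.799 * 176 = 844.624
A term = 5.677 * 25 = 141.925
BMR = 1890.95 kcal/day

1890.95 kcal/day


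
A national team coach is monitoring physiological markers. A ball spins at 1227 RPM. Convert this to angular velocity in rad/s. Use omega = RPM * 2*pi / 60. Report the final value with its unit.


omega = 1227 * 2 * pi / 60
= 1227 * 6.28318531 / 60
= 7709.468 / 60
= 128.491 rad/s

128.491 rad/s


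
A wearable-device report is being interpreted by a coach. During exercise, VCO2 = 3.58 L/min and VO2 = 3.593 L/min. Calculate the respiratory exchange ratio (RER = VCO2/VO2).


RER = VCO2 / VO2
= 3.58 / 3.593
= 0.9964

0.9964


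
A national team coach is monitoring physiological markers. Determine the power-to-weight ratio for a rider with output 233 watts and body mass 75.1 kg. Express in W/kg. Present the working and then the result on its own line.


P/W = 233 / 75.1 = 3.103 W/kg

3.103 W/kg


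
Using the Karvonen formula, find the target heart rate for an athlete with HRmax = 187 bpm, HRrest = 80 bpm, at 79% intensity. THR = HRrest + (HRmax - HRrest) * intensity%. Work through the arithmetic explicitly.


HRR = 187 - 80 = 107
THR = 80 + 107 * 0.79
= 80 + 84.53
= 164.53 bpm

164.53 bpm


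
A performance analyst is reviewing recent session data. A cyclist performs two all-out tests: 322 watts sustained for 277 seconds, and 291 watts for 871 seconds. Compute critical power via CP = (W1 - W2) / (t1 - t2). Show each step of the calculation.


W1 = P1 * t1 = 322 * 277 = 89194 J
W2 = P2 * t2 = 291 * 871 = 253461 J
CP = (89194 - 253461) / (277 - 871)
= 276.54 W

276.54 W


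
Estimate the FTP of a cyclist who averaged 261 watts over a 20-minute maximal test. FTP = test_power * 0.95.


FTP = 261 * 0.95 = 247.95 W

247.95 W


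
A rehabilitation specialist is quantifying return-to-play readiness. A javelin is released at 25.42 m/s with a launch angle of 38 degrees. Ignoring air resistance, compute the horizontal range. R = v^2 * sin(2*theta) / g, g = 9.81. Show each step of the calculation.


Launch speed squared = 646.1764
sin(2 * 38 deg) = 0.970296
Range = 646.1764 * 0.970296 / 9.81
= 63.913 m

63.913 m


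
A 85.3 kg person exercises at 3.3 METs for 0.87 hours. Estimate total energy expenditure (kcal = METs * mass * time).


Energy = METs * mass(kg) * time(h)
= 3.3 * 85.3 * 0.87
= 244.9 kcal

244.9 kcal


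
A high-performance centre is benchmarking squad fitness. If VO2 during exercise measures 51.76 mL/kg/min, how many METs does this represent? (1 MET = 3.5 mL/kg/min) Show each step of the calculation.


METs = VO2 / 3.5 = 51.76 / 3.5 = 14.79

14.79 METs


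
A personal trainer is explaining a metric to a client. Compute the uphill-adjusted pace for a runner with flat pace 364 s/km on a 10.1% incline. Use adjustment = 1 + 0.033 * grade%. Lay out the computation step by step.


Adjustment factor = 1 + 0.033 * 10.1 = 1.3333
Grade-adjusted pace = 364 * 1.3333 = 485.32 s/km

485.32 s/km


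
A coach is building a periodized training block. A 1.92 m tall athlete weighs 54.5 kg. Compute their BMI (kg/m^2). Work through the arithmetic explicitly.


height^2 = 3.6864 m^2
BMI = 54.5 / 3.6864 = 14.78 kg/m^2

14.78 kg/m^2


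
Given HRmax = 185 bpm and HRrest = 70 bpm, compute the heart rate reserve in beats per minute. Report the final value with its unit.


Heart rate reserve = maximum HR minus resting HR
HRR = 185 - 70 = 115 bpm

115 bpm


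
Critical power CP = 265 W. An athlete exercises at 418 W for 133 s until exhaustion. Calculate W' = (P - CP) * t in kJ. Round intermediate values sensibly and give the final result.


P - CP = 418 - 265 = 153 W
W' = 153 * 133 = 20349 J
= 20349 / 1000 = 20.349 kJ

20.349 kJ


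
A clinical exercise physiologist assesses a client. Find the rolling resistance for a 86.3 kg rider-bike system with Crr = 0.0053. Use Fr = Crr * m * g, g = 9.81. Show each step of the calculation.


m * g = 86.3 * 9.81 = 846.603 N
Fr = 0.0053 * 846.603 = 4.487 N

4.487 N


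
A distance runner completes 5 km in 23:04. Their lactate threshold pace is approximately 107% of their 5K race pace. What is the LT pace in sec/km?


Convert to seconds: 23 min 4 s = 1384 s
Pace per km = 1384 / 5 = 276.8 s/km
LT pace = 276.8 * 1.07 = 296.18 s/km

296.18 s/km


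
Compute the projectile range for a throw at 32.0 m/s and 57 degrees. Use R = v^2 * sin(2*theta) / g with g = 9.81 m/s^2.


Two times the angle = 114 degrees
sin(114) = 0.913545
R = 1024.0 * 0.913545 / 9.81 = 95.359 m

95.359 m


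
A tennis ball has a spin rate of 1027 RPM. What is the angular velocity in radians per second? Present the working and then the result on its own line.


Convert RPM to rad/s: multiply by 2*pi and divide by 60
omega = 1027 * 2 * pi / 60
= 107.547 rad/s

107.547 rad/s


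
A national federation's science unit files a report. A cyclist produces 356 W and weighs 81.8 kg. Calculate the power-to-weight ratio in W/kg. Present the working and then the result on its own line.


P/W = power / mass
= 356 / 81.8
= 4.352 W/kg

4.352 W/kg


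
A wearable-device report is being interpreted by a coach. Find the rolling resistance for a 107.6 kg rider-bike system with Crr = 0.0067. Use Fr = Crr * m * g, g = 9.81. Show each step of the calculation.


m * g = 107.6 * 9.81 = 1055.556 N
Fr = 0.0067 * 1055.556 = 7.072 N

7.072 N


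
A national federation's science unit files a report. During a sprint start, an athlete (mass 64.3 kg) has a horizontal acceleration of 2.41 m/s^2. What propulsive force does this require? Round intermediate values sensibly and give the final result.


Propulsive force = mass * acceleration
= 64.3 kg * 2.41 m/s^2
= 154.96 N

154.96 N


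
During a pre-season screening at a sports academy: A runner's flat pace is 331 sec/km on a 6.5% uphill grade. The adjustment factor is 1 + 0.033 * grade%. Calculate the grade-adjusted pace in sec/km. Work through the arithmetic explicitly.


Factor = 1 + 0.033 * 6.5 = 1.2145
Adjusted pace = 331 * 1.2145
= 402.0 sec/km

402.0 s/km


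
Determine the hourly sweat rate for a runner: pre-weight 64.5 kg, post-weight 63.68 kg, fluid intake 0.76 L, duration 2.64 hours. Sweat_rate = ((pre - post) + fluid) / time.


Mass lost = 64.5 - 63.68 = 0.82 kg
Add fluid consumed: 0.82 + 0.76 = 1.58 L total sweat
Sweat rate = 1.58 / 2.64 = 0.598 L/h

0.598 L/h


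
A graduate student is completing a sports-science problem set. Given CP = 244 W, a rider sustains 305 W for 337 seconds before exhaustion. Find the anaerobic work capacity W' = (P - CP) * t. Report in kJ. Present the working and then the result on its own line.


Excess power = 305 - 244 = 61 W
Work above CP = 61 * 337 = 20557 J
W' = 20.557 kJ

20.557 kJ


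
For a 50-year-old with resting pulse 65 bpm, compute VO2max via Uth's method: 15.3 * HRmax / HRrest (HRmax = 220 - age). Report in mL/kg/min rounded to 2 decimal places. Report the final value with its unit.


Step 1: HRmax = 220 - 50 = 170 bpm
Step 2: Ratio = 170 / 65 = 2.6154
Step 3: VO2max = 15.3 * 2.6154 = 40.02 mL/kg/min

40.02 mL/kg/min


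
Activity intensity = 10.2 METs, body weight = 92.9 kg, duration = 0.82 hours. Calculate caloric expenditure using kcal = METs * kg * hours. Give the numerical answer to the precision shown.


kcal = 10.2 * 92.9 * 0.82
= 947.58 * 0.82
= 777.02 kcal

777.02 kcal


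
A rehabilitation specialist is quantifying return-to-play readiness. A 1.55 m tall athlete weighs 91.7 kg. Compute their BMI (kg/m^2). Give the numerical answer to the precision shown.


height^2 = 2.4025 m^2
BMI = 91.7 / 2.4025 = 38.17 kg/m^2

38.17 kg/m^2


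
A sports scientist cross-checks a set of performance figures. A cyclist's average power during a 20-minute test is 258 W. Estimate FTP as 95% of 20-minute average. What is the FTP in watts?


FTP = 20-min power * 0.95
= 258 * 0.95
= 245.1 W

245.1 W


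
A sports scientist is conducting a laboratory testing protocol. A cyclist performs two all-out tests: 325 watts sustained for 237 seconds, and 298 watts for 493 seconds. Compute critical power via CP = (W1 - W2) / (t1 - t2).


W1 = P1 * t1 = 325 * 237 = 77025 J
W2 = P2 * t2 = 298 * 493 = 146914 J
CP = (77025 - 146914) / (237 - 493)
= 273.0 W

273.0 W


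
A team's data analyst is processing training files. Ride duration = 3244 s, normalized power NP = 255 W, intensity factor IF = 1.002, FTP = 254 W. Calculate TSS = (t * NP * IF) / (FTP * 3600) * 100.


Numerator = 3244 * 255 * 1.002 = 828874.44
Denominator = 254 * 3600 = 914400
TSS = 828874.44 / 914400 * 100
= 90.65

90.65 TSS


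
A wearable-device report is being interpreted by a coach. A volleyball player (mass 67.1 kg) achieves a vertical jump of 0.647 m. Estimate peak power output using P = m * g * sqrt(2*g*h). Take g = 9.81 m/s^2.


2 * g * h = 2 * 9.81 * 0.647 = 12.69414
sqrt(12.69414) = 3.562884 m/s
P = 67.1 * 9.81 * 3.562884 = 2345.27 W

2345.27 W


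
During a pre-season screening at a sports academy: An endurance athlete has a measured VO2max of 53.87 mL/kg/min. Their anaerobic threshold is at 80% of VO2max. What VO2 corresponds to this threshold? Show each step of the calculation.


Anaerobic threshold VO2 = VO2max * 80%
= 53.87 * 0.8
= 43.1 mL/kg/min

43.1 mL/kg/min


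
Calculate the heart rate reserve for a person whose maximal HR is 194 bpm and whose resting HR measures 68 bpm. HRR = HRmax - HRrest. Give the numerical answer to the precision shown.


HRmax = 194 bpm
HRrest = 68 bpm
HRR = 194 - 68 = 126 bpm

126 bpm


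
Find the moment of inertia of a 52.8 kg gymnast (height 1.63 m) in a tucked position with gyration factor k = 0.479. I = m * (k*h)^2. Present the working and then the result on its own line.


Radius of gyration = 0.479 * 1.63 = 0.78077 m
I = 52.8 * 0.78077^2
= 52.8 * 0.609602
= 32.187 kg*m^2

32.187 kg*m^2


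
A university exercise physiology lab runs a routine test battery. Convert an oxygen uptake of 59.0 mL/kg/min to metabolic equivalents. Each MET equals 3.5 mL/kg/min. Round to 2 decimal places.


One MET = 3.5 mL/kg/min
Number of METs = 59.0 / 3.5
= 16.86 METs

16.86 METs


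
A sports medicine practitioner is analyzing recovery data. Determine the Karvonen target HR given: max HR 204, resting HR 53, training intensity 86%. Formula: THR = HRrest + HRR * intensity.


HRR = HRmax - HRrest = 204 - 53 = 151
THR = 53 + 151 * 0.86
= 182.86 bpm

182.86 bpm


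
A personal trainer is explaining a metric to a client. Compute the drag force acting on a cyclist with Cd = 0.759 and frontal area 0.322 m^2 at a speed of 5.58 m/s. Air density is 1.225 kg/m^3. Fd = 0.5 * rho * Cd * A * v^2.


Step 1: v^2 = 31.1364
Step 2: Fd = 0.5 * 1.225 * 0.759 * 0.322 * 31.1364
= 4.661 N

4.661 N


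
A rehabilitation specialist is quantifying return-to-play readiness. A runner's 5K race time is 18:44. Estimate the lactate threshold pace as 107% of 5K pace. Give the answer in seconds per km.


Total race time = 18*60 + 44 = 1124 seconds
5K pace = 1124 / 5 = 224.8 sec/km
LT pace = 224.8 * 1.07 = 240.54 sec/km

240.54 s/km


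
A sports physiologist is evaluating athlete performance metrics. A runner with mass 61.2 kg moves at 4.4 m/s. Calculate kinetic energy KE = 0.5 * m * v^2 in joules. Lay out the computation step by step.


v^2 = 4.4^2 = 19.36
KE = 0.5 * 61.2 * 19.36
= 592.42 J

592.42 J


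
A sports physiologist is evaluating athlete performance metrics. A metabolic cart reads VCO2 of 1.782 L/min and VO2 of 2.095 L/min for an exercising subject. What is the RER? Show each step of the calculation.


RER = VCO2 / VO2 = 1.782 / 2.095 = 0.8506

0.8506


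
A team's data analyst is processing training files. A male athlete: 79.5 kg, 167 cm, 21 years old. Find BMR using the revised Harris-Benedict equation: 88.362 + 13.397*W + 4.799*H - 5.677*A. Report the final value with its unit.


Intercept = 88.362
Weight contribution = 13.397 * 79.5 = 1065.0615
Height contribution = 4.799 * 167 = 801.433
Age contribution = 5.677 * 21 = 119.217
BMR = 88.362 + 1065.0615 + 801.433 - 119.217
= 1835.64 kcal/day

1835.64 kcal/day


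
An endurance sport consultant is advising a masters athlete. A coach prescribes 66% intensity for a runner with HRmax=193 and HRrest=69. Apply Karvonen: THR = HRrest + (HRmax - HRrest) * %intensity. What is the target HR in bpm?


Heart rate reserve = 193 - 69 = 124
Intensity fraction = 66 / 100 = 0.66
THR = 69 + 124 * 0.66 = 150.84 bpm

150.84 bpm


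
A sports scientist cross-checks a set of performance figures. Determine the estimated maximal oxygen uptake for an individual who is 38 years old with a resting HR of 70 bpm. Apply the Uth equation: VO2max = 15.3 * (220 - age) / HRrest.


HRmax = 220 - 38 = 182
VO2max = 15.3 * (182 / 70)
= 15.3 * 2.6
= 39.78 mL/kg/min

39.78 mL/kg/min


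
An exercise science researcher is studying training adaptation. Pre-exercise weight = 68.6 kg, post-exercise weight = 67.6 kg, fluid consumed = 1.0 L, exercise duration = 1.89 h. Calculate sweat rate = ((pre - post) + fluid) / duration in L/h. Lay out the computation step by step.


Weight loss = 68.6 - 67.6 = 1.0 kg (approx L)
Total sweat = 1.0 + 1.0 = 2.0 L
Sweat rate = 2.0 / 1.89 = 1.058 L/h

1.058 L/h


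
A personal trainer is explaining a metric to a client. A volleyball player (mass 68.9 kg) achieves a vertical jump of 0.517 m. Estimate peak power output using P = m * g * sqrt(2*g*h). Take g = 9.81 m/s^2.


2 * g * h = 2 * 9.81 * 0.517 = 10.14354
sqrt(10.14354) = 3.184892 m/s
P = 68.9 * 9.81 * 3.184892 = 2152.7 W

2152.7 W


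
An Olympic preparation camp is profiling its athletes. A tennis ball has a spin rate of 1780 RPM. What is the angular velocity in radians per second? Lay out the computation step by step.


Convert RPM to rad/s: multiply by 2*pi and divide by 60
omega = 1780 * 2 * pi / 60
= 186.401 rad/s

186.401 rad/s


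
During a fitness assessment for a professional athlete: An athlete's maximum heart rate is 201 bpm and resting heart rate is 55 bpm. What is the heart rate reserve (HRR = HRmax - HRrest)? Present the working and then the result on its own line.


HRR = HRmax - HRrest
= 201 - 55
= 146 bpm

146 bpm


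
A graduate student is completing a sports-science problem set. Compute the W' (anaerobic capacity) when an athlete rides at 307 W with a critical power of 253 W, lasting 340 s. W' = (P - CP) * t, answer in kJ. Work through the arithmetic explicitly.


Above-CP power = 54 W
Duration = 340 s
W' = 54 * 340 = 18360 J
Convert: 18360 / 1000 = 18.36 kJ

18.36 kJ


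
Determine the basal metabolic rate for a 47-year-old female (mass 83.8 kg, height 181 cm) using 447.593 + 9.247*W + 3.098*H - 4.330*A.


BMR = 447.593 + 9.247*83.8 + 3.098*181 - 4.330*47
= 1579.72 kcal/day

1579.72 kcal/day


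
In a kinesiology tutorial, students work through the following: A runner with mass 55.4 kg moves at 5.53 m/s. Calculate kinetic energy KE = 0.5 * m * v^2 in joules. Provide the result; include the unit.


v^2 = 5.53^2 = 30.5809
KE = 0.5 * 55.4 * 30.5809
= 847.09 J

847.09 J


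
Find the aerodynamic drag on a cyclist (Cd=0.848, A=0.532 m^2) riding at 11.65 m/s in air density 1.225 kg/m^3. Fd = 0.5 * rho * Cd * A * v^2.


Fd = 0.5 * 1.225 * 0.848 * 0.532 * 11.65^2
= 0.5 * 1.225 * 0.848 * 0.532 * 135.7225
= 37.503 N

37.503 N


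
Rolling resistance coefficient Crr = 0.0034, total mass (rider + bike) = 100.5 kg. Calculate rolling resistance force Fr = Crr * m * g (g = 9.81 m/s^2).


Fr = Crr * m * g
= 0.0034 * 100.5 * 9.81
= 3.352 N

3.352 N


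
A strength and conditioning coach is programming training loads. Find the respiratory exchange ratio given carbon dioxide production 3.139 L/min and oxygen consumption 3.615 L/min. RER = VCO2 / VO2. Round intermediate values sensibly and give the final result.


VCO2 = 3.139 L/min
VO2 = 3.615 L/min
RER = 3.139 / 3.615 = 0.8683

0.8683


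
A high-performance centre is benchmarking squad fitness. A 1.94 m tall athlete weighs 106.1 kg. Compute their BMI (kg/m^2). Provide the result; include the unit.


height^2 = 3.7636 m^2
BMI = 106.1 / 3.7636 = 28.19 kg/m^2

28.19 kg/m^2


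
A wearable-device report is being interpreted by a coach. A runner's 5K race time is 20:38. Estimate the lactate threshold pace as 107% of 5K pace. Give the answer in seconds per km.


Total race time = 20*60 + 38 = 1238 seconds
5K pace = 1238 / 5 = 247.6 sec/km
LT pace = 247.6 * 1.07 = 264.93 sec/km

264.93 s/km


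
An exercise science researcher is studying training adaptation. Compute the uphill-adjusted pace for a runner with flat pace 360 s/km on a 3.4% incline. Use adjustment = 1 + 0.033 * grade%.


Adjustment factor = 1 + 0.033 * 3.4 = 1.1122
Grade-adjusted pace = 360 * 1.1122 = 400.39 s/km

400.39 s/km


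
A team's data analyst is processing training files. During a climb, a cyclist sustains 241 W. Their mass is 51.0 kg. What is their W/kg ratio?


Power-to-weight = 241 W / 51.0 kg
= 4.725 W/kg

4.725 W/kg


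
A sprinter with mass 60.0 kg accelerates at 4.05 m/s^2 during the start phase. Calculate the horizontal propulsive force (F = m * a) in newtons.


F = m * a
= 60.0 * 4.05
= 243.0 N

243.0 N


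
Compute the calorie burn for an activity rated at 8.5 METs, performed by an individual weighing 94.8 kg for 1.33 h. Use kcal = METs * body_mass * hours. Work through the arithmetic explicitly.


Product of METs and mass = 8.5 * 94.8 = 805.8
Total kcal = 805.8 * 1.33 = 1071.71 kcal

1071.71 kcal


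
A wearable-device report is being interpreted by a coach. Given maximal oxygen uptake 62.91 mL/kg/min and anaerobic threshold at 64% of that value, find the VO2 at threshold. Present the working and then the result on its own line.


Percentage as decimal = 0.64
VO2 at AT = 62.91 * 0.64 = 40.26 mL/kg/min

40.26 mL/kg/min


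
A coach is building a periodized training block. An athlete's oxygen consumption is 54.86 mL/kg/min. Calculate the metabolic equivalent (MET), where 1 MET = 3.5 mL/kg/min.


MET = VO2 / 3.5
= 54.86 / 3.5
= 15.67 METs

15.67 METs


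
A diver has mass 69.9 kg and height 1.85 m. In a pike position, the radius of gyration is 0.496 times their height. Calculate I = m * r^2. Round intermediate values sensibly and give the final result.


r = 0.496 * 1.85 = 0.9176 m
I = m * r^2 = 69.9 * 0.84199 = 58.855 kg*m^2

58.855 kg*m^2


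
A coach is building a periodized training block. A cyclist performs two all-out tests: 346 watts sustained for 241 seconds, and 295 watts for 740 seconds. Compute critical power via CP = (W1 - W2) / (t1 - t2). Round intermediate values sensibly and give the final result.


W1 = P1 * t1 = 346 * 241 = 83386 J
W2 = P2 * t2 = 295 * 740 = 218300 J
CP = (83386 - 218300) / (241 - 740)
= 270.37 W

270.37 W


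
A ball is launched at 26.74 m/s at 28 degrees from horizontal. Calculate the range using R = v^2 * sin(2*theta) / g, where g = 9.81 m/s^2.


sin(2 * 28) = sin(56) = 0.829038
v^2 = 26.74^2 = 715.0276
R = 715.0276 * 0.829038 / 9.81
= 60.427 m

60.427 m


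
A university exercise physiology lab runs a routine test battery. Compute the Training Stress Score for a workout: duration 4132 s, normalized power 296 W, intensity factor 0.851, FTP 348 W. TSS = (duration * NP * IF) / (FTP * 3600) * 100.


Product = 4132 * 296 * 0.851 = 1040834.272
Base = 348 * 3600 = 1252800
TSS = 1040834.272 / 1252800 * 100 = 83.08

83.08 TSS


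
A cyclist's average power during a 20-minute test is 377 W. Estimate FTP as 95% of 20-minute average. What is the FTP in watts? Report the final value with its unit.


FTP = 20-min power * 0.95
= 377 * 0.95
= 358.15 W

358.15 W


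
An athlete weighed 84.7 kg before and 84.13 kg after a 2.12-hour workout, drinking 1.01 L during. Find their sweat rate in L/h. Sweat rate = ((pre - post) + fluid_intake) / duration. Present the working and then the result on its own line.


Body mass change = 0.57 kg
Total sweat loss = 0.57 + 1.01 = 1.58 L
Rate = 1.58 / 2.12 = 0.745 L/h

0.745 L/h


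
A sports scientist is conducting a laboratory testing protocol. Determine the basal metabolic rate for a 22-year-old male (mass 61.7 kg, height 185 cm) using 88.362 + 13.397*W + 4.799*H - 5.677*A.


BMR = 88.362 + 13.397*61.7 + 4.799*185 - 5.677*22
= 1677.88 kcal/day

1677.88 kcal/day


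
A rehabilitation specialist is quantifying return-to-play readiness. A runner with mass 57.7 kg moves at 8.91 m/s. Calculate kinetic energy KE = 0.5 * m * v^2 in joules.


v^2 = 8.91^2 = 79.3881
KE = 0.5 * 57.7 * 79.3881
= 2290.35 J

2290.35 J


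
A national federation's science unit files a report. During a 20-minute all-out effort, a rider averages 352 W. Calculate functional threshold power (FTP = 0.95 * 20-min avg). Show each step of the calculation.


FTP = 0.95 * 352
= 334.4 W

334.4 W


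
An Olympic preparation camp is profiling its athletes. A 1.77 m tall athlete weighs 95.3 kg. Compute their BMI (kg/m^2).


height^2 = 3.1329 m^2
BMI = 95.3 / 3.1329 = 30.42 kg/m^2

30.42 kg/m^2


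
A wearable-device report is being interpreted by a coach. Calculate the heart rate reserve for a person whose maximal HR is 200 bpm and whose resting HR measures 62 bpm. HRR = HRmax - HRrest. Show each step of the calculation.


HRmax = 200 bpm
HRrest = 62 bpm
HRR = 200 - 62 = 138 bpm

138 bpm


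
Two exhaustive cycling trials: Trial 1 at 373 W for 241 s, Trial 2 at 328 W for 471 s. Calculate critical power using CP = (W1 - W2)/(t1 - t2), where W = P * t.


W1 = 373 * 241 = 89893 J
W2 = 328 * 471 = 154488 J
CP = (89893 - 154488) / (241 - 471)
= -64595 / -230
= 280.85 W

280.85 W


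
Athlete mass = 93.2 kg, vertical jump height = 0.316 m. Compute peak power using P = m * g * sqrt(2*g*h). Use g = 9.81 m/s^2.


sqrt(2 * 9.81 * 0.316) = sqrt(6.19992) = 2.489964 m/s
P = 93.2 * 9.81 * 2.489964
= 2276.55 W

2276.55 W


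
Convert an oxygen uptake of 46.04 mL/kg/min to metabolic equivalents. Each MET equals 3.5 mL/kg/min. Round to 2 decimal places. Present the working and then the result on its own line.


One MET = 3.5 mL/kg/min
Number of METs = 46.04 / 3.5
= 13.15 METs

13.15 METs


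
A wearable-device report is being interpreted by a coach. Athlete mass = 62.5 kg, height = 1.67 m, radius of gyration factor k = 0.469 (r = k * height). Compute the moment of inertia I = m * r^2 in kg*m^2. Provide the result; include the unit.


r = k * height = 0.469 * 1.67 = 0.78323 m
r^2 = 0.78323^2 = 0.613449
I = 62.5 * 0.613449 = 38.341 kg*m^2

38.341 kg*m^2


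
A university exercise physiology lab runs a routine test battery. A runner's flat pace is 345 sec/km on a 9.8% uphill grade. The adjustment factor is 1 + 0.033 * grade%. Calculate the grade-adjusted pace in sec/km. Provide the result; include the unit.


Factor = 1 + 0.033 * 9.8 = 1.3234
Adjusted pace = 345 * 1.3234
= 456.57 sec/km

456.57 s/km


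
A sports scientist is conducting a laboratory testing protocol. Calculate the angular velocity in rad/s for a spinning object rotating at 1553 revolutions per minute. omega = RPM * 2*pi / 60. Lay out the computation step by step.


omega = RPM * 2*pi / 60
= 1553 * 6.28318531 / 60
= 162.63 rad/s

162.63 rad/s


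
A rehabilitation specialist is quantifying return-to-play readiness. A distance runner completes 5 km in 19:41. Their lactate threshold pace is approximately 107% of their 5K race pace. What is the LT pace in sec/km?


Convert to seconds: 19 min 41 s = 1181 s
Pace per km = 1181 / 5 = 236.2 s/km
LT pace = 236.2 * 1.07 = 252.73 s/km

252.73 s/km


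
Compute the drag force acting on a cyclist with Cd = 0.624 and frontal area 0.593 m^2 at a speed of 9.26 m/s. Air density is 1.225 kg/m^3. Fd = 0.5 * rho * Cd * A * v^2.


Step 1: v^2 = 85.7476
Step 2: Fd = 0.5 * 1.225 * 0.624 * 0.593 * 85.7476
= 19.434 N

19.434 N


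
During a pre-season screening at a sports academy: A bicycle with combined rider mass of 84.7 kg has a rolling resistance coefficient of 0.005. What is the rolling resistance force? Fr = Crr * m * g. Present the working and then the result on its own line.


Fr = 0.005 * 84.7 * 9.81
= 0.4235 * 9.81
= 4.155 N

4.155 N


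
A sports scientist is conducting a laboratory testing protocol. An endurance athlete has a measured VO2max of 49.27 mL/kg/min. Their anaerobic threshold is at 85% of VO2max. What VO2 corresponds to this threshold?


Anaerobic threshold VO2 = VO2max * 85%
= 49.27 * 0.85
= 41.88 mL/kg/min

41.88 mL/kg/min


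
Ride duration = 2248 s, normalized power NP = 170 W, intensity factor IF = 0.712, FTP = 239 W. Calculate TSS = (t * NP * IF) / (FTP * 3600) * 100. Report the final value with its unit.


Numerator = 2248 * 170 * 0.712 = 272097.92
Denominator = 239 * 3600 = 860400
TSS = 272097.92 / 860400 * 100
= 31.62

31.62 TSS


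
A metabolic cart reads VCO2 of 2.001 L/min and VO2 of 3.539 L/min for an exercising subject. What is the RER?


RER = VCO2 / VO2 = 2.001 / 3.539 = 0.5654

0.5654


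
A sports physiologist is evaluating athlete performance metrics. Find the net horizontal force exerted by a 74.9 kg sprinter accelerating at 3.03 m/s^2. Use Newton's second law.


Newton's second law: F = m * a
F = 74.9 * 3.03 = 226.95 N

226.95 N


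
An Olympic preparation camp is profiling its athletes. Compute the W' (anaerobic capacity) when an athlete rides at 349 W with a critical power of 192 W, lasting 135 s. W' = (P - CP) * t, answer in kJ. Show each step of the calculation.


Above-CP power = 157 W
Duration = 135 s
W' = 157 * 135 = 21195 J
Convert: 21195 / 1000 = 21.195 kJ

21.195 kJ


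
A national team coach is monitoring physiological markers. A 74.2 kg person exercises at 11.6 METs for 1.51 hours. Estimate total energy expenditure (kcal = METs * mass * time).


Energy = METs * mass(kg) * time(h)
= 11.6 * 74.2 * 1.51
= 1299.69 kcal

1299.69 kcal


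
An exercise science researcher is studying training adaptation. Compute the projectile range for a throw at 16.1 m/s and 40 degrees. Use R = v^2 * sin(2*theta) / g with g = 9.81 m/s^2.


Two times the angle = 80 degrees
sin(80) = 0.984808
R = 259.21 * 0.984808 / 9.81 = 26.022 m

26.022 m


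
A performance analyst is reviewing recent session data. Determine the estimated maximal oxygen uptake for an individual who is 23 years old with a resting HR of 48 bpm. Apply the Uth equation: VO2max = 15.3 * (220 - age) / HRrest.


HRmax = 220 - 23 = 197
VO2max = 15.3 * (197 / 48)
= 15.3 * 4.1042
= 62.79 mL/kg/min

62.79 mL/kg/min


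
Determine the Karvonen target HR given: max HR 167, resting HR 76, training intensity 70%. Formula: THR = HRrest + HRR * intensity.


HRR = HRmax - HRrest = 167 - 76 = 91
THR = 76 + 91 * 0.7
= 139.7 bpm

139.7 bpm


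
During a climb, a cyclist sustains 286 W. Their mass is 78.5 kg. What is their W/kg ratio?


Power-to-weight = 286 W / 78.5 kg
= 3.643 W/kg

3.643 W/kg


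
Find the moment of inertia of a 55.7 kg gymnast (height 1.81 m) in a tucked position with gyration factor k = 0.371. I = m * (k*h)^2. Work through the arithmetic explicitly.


Radius of gyration = 0.371 * 1.81 = 0.67151 m
I = 55.7 * 0.67151^2
= 55.7 * 0.450926
= 25.117 kg*m^2

25.117 kg*m^2


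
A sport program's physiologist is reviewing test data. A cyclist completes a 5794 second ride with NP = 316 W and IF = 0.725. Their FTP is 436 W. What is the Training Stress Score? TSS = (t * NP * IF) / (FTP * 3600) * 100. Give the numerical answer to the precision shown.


t * NP * IF = 5794 * 316 * 0.725 = 1327405.4
FTP * 3600 = 1569600
TSS = (1327405.4 / 1569600) * 100 = 84.57

84.57 TSS


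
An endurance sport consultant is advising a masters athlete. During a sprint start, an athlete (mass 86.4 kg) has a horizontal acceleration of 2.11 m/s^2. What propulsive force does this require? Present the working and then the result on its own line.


Propulsive force = mass * acceleration
= 86.4 kg * 2.11 m/s^2
= 182.3 N

182.3 N


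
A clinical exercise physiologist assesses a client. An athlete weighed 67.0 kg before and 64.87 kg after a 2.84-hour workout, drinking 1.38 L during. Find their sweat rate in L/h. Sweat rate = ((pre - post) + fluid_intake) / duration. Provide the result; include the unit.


Body mass change = 2.13 kg
Total sweat loss = 2.13 + 1.38 = 3.51 L
Rate = 3.51 / 2.84 = 1.236 L/h

1.236 L/h


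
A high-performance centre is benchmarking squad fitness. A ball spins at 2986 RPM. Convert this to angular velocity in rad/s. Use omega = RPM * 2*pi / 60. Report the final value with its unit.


omega = 2986 * 2 * pi / 60
= 2986 * 6.28318531 / 60
= 18761.591 / 60
= 312.693 rad/s

312.693 rad/s


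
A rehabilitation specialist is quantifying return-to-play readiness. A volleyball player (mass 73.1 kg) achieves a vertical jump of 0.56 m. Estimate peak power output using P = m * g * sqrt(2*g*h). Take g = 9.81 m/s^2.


2 * g * h = 2 * 9.81 * 0.56 = 10.9872
sqrt(10.9872) = 3.314695 m/s
P = 73.1 * 9.81 * 3.314695 = 2377.0 W

2377.0 W


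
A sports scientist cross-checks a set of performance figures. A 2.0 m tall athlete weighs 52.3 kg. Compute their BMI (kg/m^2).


height^2 = 4.0 m^2
BMI = 52.3 / 4.0 = 13.08 kg/m^2

13.08 kg/m^2


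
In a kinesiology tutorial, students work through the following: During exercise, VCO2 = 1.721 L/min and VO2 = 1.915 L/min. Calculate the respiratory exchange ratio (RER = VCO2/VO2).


RER = VCO2 / VO2
= 1.721 / 1.915
= 0.8987

0.8987


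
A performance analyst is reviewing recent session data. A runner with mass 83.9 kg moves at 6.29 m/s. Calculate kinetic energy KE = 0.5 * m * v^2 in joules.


v^2 = 6.29^2 = 39.5641
KE = 0.5 * 83.9 * 39.5641
= 1659.71 J

1659.71 J


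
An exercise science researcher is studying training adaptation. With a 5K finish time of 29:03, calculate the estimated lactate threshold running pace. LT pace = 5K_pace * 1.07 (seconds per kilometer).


Race duration = 1743 s for 5 km
Average pace = 1743 / 5 = 348.6 s/km
LT pace = 348.6 * 1.07
= 373.0 s/km

373.0 s/km


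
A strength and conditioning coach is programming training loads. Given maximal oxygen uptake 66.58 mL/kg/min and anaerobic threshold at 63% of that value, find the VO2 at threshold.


Percentage as decimal = 0.63
VO2 at AT = 66.58 * 0.63 = 41.95 mL/kg/min

41.95 mL/kg/min


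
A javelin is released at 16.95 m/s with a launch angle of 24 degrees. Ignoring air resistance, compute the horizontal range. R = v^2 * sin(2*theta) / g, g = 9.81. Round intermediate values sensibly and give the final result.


Launch speed squared = 287.3025
sin(2 * 24 deg) = 0.743145
Range = 287.3025 * 0.743145 / 9.81
= 21.764 m

21.764 m


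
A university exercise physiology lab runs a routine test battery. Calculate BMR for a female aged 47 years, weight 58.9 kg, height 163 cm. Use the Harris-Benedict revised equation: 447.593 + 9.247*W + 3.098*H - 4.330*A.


Substituting values:
W term = 9.247 * 58.9 = 544.6483
H term = 3.098 * 163 = 504.974
A term = 4.330 * 47 = 203.51
BMR = 1293.71 kcal/day

1293.71 kcal/day


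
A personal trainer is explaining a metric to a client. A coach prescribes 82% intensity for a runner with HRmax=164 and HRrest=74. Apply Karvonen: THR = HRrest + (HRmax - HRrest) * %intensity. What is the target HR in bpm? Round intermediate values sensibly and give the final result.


Heart rate reserve = 164 - 74 = 90
Intensity fraction = 82 / 100 = 0.82
THR = 74 + 90 * 0.82 = 147.8 bpm

147.8 bpm


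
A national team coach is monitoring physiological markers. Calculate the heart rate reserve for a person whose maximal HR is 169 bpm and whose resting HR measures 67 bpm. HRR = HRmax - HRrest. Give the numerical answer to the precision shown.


HRmax = 169 bpm
HRrest = 67 bpm
HRR = 169 - 67 = 102 bpm

102 bpm


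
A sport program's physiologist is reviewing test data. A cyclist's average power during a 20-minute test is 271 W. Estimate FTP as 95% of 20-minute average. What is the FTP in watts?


FTP = 20-min power * 0.95
= 271 * 0.95
= 257.45 W

257.45 W


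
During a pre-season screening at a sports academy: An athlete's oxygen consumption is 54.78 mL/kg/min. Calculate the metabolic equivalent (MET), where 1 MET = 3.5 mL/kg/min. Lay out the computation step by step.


MET = VO2 / 3.5
= 54.78 / 3.5
= 15.65 METs

15.65 METs


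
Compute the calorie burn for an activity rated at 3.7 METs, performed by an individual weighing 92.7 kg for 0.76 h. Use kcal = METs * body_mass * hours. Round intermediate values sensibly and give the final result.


Product of METs and mass = 3.7 * 92.7 = 342.99
Total kcal = 342.99 * 0.76 = 260.67 kcal

260.67 kcal


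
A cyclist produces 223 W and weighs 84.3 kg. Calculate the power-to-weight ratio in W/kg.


P/W = power / mass
= 223 / 84.3
= 2.645 W/kg

2.645 W/kg


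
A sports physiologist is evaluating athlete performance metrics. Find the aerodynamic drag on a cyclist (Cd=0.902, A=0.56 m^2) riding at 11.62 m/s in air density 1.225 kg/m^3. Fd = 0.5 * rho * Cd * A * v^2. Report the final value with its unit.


Fd = 0.5 * 1.225 * 0.902 * 0.56 * 11.62^2
= 0.5 * 1.225 * 0.902 * 0.56 * 135.0244
= 41.775 N

41.775 N


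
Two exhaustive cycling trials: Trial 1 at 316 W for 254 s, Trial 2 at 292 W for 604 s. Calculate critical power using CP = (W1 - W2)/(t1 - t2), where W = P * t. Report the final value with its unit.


W1 = 316 * 254 = 80264 J
W2 = 292 * 604 = 176368 J
CP = (80264 - 176368) / (254 - 604)
= -96104 / -350
= 274.58 W

274.58 W


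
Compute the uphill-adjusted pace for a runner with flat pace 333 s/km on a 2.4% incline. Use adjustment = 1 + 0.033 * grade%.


Adjustment factor = 1 + 0.033 * 2.4 = 1.0792
Grade-adjusted pace = 333 * 1.0792 = 359.37 s/km

359.37 s/km


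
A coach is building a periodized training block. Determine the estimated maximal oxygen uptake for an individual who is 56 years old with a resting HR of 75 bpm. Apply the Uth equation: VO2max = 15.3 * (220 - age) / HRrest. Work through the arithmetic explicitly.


HRmax = 220 - 56 = 164
VO2max = 15.3 * (164 / 75)
= 15.3 * 2.1867
= 33.46 mL/kg/min

33.46 mL/kg/min


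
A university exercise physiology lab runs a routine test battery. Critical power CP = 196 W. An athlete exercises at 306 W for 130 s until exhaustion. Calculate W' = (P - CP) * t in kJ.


P - CP = 306 - 196 = 110 W
W' = 110 * 130 = 14300 J
= 14300 / 1000 = 14.3 kJ

14.3 kJ


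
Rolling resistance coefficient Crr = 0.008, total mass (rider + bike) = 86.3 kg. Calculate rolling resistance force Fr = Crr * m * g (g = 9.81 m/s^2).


Fr = Crr * m * g
= 0.008 * 86.3 * 9.81
= 6.773 N

6.773 N


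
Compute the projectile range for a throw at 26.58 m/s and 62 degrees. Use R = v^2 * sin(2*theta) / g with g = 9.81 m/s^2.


Two times the angle = 124 degrees
sin(124) = 0.829038
R = 706.4964 * 0.829038 / 9.81 = 59.706 m

59.706 m


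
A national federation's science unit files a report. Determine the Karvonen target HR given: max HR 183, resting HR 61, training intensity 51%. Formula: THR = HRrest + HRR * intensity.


HRR = HRmax - HRrest = 183 - 61 = 122
THR = 61 + 122 * 0.51
= 123.22 bpm

123.22 bpm


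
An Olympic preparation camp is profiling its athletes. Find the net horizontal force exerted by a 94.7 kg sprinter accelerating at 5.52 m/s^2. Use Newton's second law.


Newton's second law: F = m * a
F = 94.7 * 5.52 = 522.74 N

522.74 N


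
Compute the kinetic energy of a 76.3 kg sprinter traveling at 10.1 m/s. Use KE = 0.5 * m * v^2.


Velocity squared = 102.01
KE = 0.5 * 76.3 * 102.01 = 3891.68 J

3891.68 J


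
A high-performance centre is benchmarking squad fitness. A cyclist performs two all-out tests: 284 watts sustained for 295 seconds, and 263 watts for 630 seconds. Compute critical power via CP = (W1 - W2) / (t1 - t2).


W1 = P1 * t1 = 284 * 295 = 83780 J
W2 = P2 * t2 = 263 * 630 = 165690 J
CP = (83780 - 165690) / (295 - 630)
= 244.51 W

244.51 W


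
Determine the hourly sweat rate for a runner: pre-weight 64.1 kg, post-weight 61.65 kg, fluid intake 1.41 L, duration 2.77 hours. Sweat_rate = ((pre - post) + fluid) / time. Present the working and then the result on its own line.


Mass lost = 64.1 - 61.65 = 2.45 kg
Add fluid consumed: 2.45 + 1.41 = 3.86 L total sweat
Sweat rate = 3.86 / 2.77 = 1.394 L/h

1.394 L/h


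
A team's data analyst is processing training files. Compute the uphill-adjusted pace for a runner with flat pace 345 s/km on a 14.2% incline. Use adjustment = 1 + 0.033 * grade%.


Adjustment factor = 1 + 0.033 * 14.2 = 1.4686
Grade-adjusted pace = 345 * 1.4686 = 506.67 s/km

506.67 s/km


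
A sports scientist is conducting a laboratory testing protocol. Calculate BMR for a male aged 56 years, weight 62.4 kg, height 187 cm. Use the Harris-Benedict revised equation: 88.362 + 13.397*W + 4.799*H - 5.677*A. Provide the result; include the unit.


Substituting values:
W term = 13.397 * 62.4 = 835.9728
H term = 4.799 * 187 = 897.413
A term = 5.677 * 56 = 317.912
BMR = 1503.84 kcal/day

1503.84 kcal/day


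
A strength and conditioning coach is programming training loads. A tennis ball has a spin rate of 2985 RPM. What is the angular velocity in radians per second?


Convert RPM to rad/s: multiply by 2*pi and divide by 60
omega = 2985 * 2 * pi / 60
= 312.588 rad/s

312.588 rad/s


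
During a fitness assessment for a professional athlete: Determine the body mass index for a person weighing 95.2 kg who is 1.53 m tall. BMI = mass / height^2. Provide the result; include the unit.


BMI = mass / height^2
= 95.2 / 1.53^2
= 95.2 / 2.3409
= 40.67 kg/m^2

40.67 kg/m^2


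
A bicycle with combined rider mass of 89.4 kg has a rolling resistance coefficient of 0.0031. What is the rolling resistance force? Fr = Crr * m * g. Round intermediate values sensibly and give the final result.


Fr = 0.0031 * 89.4 * 9.81
= 0.27714 * 9.81
= 2.719 N

2.719 N


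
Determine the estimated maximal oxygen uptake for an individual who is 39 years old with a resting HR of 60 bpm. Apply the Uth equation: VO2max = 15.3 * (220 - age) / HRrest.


HRmax = 220 - 39 = 181
VO2max = 15.3 * (181 / 60)
= 15.3 * 3.0167
= 46.16 mL/kg/min

46.16 mL/kg/min
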